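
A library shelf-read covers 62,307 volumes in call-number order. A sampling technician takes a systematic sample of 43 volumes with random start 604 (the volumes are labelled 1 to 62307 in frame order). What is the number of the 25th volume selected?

k = 62307/43 = 1449
25th selection = r + (25−1)·k = 604 + 24×1449 = 604 + 34776 = 35380

35380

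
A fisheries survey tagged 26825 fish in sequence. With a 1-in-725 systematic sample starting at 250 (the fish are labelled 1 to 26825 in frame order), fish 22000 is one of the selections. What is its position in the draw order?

31

k = 725
position = (22000 − 250)/725 + 1 = 21750/725 + 1 = 30 + 1 = 31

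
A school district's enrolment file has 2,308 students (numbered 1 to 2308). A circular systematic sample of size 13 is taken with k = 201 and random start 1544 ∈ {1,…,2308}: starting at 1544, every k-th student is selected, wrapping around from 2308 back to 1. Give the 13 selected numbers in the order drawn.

Selection 1: 1544
Selection 2: 1544 + 201 = 1745
Selection 3: 1745 + 201 = 1946
Selection 4: 1946 + 201 = 2147
Selection 5: 2147 + 201 = 2348 → 2348 − 2308 = 40
Selection 6: 40 + 201 = 241
Selection 7: 241 + 201 = 442
Selection 8: 442 + 201 = 643
Selection 9: 643 + 201 = 844
Selection 10: 844 + 201 = 1045
Selection 11: 1045 + 201 = 1246
Selection 12: 1246 + 201 = 1447
Selection 13: 1447 + 201 = 1648

1544, 1745, 1946, 2147, 40, 241, 442, 643, 844, 1045, 1246, 1447, 1648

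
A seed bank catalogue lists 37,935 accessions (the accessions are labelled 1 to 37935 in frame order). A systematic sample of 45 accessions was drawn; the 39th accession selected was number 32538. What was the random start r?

504

k = 37935/45 = 843
r = 32538 − (39−1)×843 = 32538 − 32034 = 504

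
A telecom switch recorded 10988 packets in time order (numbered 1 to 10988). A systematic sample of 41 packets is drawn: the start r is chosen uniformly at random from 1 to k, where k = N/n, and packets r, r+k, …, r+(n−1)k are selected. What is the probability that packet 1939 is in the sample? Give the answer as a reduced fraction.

k = 10988/41 = 268.
Packet 1939 is selected iff r ≡ 1939 (mod 268); exactly one such r in {1,…,268}.
Inclusion probability = 1/268.

1/268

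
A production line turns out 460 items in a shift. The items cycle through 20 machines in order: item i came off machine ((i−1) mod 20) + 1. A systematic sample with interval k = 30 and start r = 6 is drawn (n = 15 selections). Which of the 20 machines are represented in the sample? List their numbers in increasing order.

Consecutive selections differ by k = 30, so their machine numbers differ by 30 mod 20 = 10.
gcd(30, 20) = 10, so the sample visits 20/10 = 2 distinct residues mod 20.
Start 6 is machine 6; the machines hit are 6, 16.

6, 16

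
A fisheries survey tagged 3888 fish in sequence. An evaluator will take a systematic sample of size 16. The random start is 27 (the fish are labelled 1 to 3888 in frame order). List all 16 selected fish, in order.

k = N/n = 3888/16 = 243
fish 1: 27
fish 2: 27 + 243 = 270
fish 3: 270 + 243 = 513
fish 4: 513 + 243 = 756
fish 5: 756 + 243 = 999
fish 6: 999 + 243 = 1242
fish 7: 1242 + 243 = 1485
fish 8: 1485 + 243 = 1728
fish 9: 1728 + 243 = 1971
fish 10: 1971 + 243 = 2214
fish 11: 2214 + 243 = 2457
fish 12: 2457 + 243 = 2700
fish 13: 2700 + 243 = 2943
fish 14: 2943 + 243 = 3186
fish 15: 3186 + 243 = 3429
fish 16: 3429 + 243 = 3672

27, 270, 513, 756, 999, 1242, 1485, 1728, 1971, 2214, 2457, 2700, 2943, 3186, 3429, 3672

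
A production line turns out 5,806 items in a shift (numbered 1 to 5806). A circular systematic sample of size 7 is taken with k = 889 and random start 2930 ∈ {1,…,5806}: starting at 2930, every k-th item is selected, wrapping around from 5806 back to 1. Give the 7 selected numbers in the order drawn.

Selection 1: 2930
Selection 2: 2930 + 889 = 3819
Selection 3: 3819 + 889 = 4708
Selection 4: 4708 + 889 = 5597
Selection 5: 5597 + 889 = 6486 → 6486 − 5806 = 680
Selection 6: 680 + 889 = 1569
Selection 7: 1569 + 889 = 2458

2930, 3819, 4708, 5597, 680, 1569, 2458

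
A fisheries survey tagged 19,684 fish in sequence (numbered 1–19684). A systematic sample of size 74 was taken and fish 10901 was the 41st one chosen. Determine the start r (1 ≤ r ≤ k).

261

k = 19684/74 = 266
r = 10901 − (41−1)×266 = 10901 − 10640 = 261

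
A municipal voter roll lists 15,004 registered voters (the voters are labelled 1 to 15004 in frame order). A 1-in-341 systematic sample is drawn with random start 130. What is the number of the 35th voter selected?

11724

k = 341
35th selection = r + (35−1)·k = 130 + 34×341 = 130 + 11594 = 11724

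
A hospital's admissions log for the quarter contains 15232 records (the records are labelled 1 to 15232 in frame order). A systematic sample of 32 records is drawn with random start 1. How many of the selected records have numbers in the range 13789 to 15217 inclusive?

k = 15232/32 = 476
First selection ≥ 13789: 1 + ⌈(13789−1)/476⌉·476 = 1 + 29×476 = 13805
Last selection ≤ 15217: 1 + ⌊(15217−1)/476⌋·476 = 1 + 31×476 = 14757
Count = 31 − 29 + 1 = 3

3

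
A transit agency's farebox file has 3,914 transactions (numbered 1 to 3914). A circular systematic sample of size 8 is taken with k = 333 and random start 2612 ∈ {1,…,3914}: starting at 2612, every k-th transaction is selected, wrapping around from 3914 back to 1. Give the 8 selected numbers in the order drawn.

2612, 2945, 3278, 3611, 30, 363, 696, 1029

Selection 1: 2612
Selection 2: 2612 + 333 = 2945
Selection 3: 2945 + 333 = 3278
Selection 4: 3278 + 333 = 3611
Selection 5: 3611 + 333 = 3944 → 3944 − 3914 = 30
Selection 6: 30 + 333 = 363
Selection 7: 363 + 333 = 696
Selection 8: 696 + 333 = 1029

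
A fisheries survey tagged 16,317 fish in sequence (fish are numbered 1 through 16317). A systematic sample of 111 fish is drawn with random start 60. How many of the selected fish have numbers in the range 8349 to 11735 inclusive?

23

k = 16317/111 = 147
First selection ≥ 8349: 60 + ⌈(8349−60)/147⌉·147 = 60 + 57×147 = 8439
Last selection ≤ 11735: 60 + ⌊(11735−60)/147⌋·147 = 60 + 79×147 = 11673
Count = 79 − 57 + 1 = 23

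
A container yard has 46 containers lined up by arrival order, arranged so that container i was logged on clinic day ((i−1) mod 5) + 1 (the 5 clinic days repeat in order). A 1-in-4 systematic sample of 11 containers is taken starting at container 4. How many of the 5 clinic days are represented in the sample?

5

Consecutive selections differ by k = 4, so their clinic day numbers differ by 4 mod 5 = 4.
gcd(4, 5) = 1, so the sample visits 5/1 = 5 distinct residues mod 5.
Start 4 is clinic day 4; the clinic days hit are 1, 2, 3, 4, 5.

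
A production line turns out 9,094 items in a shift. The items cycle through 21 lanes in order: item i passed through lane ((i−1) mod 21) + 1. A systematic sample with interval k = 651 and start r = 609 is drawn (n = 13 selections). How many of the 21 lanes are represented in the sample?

Consecutive selections differ by k = 651, so their lane numbers differ by 651 mod 21 = 0.
gcd(651, 21) = 21, so the sample visits 21/21 = 1 distinct residues mod 21.
Start 609 is lane 21; the lanes hit are 21.

1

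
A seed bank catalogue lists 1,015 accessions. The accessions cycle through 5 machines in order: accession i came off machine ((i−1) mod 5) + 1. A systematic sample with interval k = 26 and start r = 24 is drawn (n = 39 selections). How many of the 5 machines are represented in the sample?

5

Consecutive selections differ by k = 26, so their machine numbers differ by 26 mod 5 = 1.
gcd(26, 5) = 1, so the sample visits 5/1 = 5 distinct residues mod 5.
Start 24 is machine 4; the machines hit are 1, 2, 3, 4, 5.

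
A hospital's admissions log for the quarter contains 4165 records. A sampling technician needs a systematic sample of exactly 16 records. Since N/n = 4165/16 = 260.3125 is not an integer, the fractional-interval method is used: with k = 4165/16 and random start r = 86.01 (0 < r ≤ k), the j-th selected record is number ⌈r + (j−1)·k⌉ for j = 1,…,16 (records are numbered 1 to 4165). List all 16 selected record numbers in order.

j=1: r + 0k = 86.01 → ⌈·⌉ = 87
j=2: r + 1k = 346.3225 → ⌈·⌉ = 347
j=3: r + 2k = 606.635 → ⌈·⌉ = 607
j=4: r + 3k = 866.9475 → ⌈·⌉ = 867
j=5: r + 4k = 1127.26 → ⌈·⌉ = 1128
j=6: r + 5k = 1387.5725 → ⌈·⌉ = 1388
j=7: r + 6k = 1647.885 → ⌈·⌉ = 1648
j=8: r + 7k = 1908.1975 → ⌈·⌉ = 1909
j=9: r + 8k = 2168.51 → ⌈·⌉ = 2169
j=10: r + 9k = 2428.8225 → ⌈·⌉ = 2429
j=11: r + 10k = 2689.135 → ⌈·⌉ = 2690
j=12: r + 11k = 2949.4475 → ⌈·⌉ = 2950
j=13: r + 12k = 3209.76 → ⌈·⌉ = 3210
j=14: r + 13k = 3470.0725 → ⌈·⌉ = 3471
j=15: r + 14k = 3730.385 → ⌈·⌉ = 3731
j=16: r + 15k = 3990.6975 → ⌈·⌉ = 3991

87, 347, 607, 867, 1128, 1388, 1648, 1909, 2169, 2429, 2690, 2950, 3210, 3471, 3731, 3991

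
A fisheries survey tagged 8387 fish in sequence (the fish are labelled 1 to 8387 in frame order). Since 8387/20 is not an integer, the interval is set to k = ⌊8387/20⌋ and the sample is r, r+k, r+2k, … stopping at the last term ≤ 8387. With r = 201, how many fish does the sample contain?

k = ⌊8387/20⌋ = 419
Achieved size = ⌊(8387 − 201)/419⌋ + 1 = ⌊8186/419⌋ + 1 = 19 + 1 = 20
(last selection: 201 + 19×419 = 8162 ≤ 8387; next would be 8581 > 8387)

20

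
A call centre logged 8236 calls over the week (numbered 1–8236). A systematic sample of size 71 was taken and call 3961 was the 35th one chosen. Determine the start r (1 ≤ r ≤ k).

k = 8236/71 = 116
r = 3961 − (35−1)×116 = 3961 − 3944 = 17

17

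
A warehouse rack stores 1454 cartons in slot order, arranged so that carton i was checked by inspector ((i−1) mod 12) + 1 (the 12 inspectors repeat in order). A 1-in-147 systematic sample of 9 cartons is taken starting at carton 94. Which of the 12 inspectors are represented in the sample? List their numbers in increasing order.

1, 4, 7, 10

Consecutive selections differ by k = 147, so their inspector numbers differ by 147 mod 12 = 3.
gcd(147, 12) = 3, so the sample visits 12/3 = 4 distinct residues mod 12.
Start 94 is inspector 10; the inspectors hit are 1, 4, 7, 10.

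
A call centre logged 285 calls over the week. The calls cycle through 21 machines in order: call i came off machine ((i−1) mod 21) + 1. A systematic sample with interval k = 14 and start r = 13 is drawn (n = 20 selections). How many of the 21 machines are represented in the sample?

Consecutive selections differ by k = 14, so their machine numbers differ by 14 mod 21 = 14.
gcd(14, 21) = 7, so the sample visits 21/7 = 3 distinct residues mod 21.
Start 13 is machine 13; the machines hit are 6, 13, 20.

3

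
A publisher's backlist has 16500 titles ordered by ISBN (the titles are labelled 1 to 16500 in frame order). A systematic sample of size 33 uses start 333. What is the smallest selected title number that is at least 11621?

11833

k = 16500/33 = 500
Steps past start: ⌈(11621 − 333)/500⌉ = ⌈11288/500⌉ = 23
Selected title: 333 + 23×500 = 11833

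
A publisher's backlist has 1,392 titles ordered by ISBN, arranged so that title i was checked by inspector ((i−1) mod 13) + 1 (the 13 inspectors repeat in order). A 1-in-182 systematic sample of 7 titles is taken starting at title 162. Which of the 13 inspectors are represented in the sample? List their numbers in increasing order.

6

Consecutive selections differ by k = 182, so their inspector numbers differ by 182 mod 13 = 0.
gcd(182, 13) = 13, so the sample visits 13/13 = 1 distinct residues mod 13.
Start 162 is inspector 6; the inspectors hit are 6.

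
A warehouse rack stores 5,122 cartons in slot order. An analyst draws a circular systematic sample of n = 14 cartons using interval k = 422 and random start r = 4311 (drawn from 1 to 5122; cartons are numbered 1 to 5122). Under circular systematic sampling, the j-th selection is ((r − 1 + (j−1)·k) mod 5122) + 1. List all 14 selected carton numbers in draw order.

4311, 4733, 33, 455, 877, 1299, 1721, 2143, 2565, 2987, 3409, 3831, 4253, 4675

Selection 1: 4311
Selection 2: 4311 + 422 = 4733
Selection 3: 4733 + 422 = 5155 → 5155 − 5122 = 33
Selection 4: 33 + 422 = 455
Selection 5: 455 + 422 = 877
Selection 6: 877 + 422 = 1299
Selection 7: 1299 + 422 = 1721
Selection 8: 1721 + 422 = 2143
Selection 9: 2143 + 422 = 2565
Selection 10: 2565 + 422 = 2987
Selection 11: 2987 + 422 = 3409
Selection 12: 3409 + 422 = 3831
Selection 13: 3831 + 422 = 4253
Selection 14: 4253 + 422 = 4675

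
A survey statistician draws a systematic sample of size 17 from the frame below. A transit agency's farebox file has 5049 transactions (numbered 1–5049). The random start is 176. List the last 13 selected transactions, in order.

1364, 1661, 1958, 2255, 2552, 2849, 3146, 3443, 3740, 4037, 4334, 4631, 4928

k = N/n = 5049/17 = 297
5th selection = 176 + 4×297 = 1364
6th: 1364 + 297 = 1661
7th: 1661 + 297 = 1958
8th: 1958 + 297 = 2255
9th: 2255 + 297 = 2552
10th: 2552 + 297 = 2849
11th: 2849 + 297 = 3146
12th: 3146 + 297 = 3443
13th: 3443 + 297 = 3740
14th: 3740 + 297 = 4037
15th: 4037 + 297 = 4334
16th: 4334 + 297 = 4631
17th: 4631 + 297 = 4928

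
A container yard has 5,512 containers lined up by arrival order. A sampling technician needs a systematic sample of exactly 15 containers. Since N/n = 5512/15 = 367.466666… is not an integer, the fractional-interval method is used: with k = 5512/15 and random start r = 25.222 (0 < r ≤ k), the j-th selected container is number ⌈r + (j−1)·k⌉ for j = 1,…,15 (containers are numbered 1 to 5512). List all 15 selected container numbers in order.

j=1: r + 0k = 25.222 → ⌈·⌉ = 26
j=2: r + 1k = 392.688666… → ⌈·⌉ = 393
j=3: r + 2k = 760.155333… → ⌈·⌉ = 761
j=4: r + 3k = 1127.622 → ⌈·⌉ = 1128
j=5: r + 4k = 1495.088666… → ⌈·⌉ = 1496
j=6: r + 5k = 1862.555333… → ⌈·⌉ = 1863
j=7: r + 6k = 2230.022 → ⌈·⌉ = 2231
j=8: r + 7k = 2597.488666… → ⌈·⌉ = 2598
j=9: r + 8k = 2964.955333… → ⌈·⌉ = 2965
j=10: r + 9k = 3332.422 → ⌈·⌉ = 3333
j=11: r + 10k = 3699.888666… → ⌈·⌉ = 3700
j=12: r + 11k = 4067.355333… → ⌈·⌉ = 4068
j=13: r + 12k = 4434.822 → ⌈·⌉ = 4435
j=14: r + 13k = 4802.288666… → ⌈·⌉ = 4803
j=15: r + 14k = 5169.755333… → ⌈·⌉ = 5170

26, 393, 761, 1128, 1496, 1863, 2231, 2598, 2965, 3333, 3700, 4068, 4435, 4803, 5170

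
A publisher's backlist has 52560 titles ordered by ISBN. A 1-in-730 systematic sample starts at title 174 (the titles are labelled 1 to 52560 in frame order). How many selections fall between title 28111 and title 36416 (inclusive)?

k = 730
First selection ≥ 28111: 174 + ⌈(28111−174)/730⌉·730 = 174 + 39×730 = 28644
Last selection ≤ 36416: 174 + ⌊(36416−174)/730⌋·730 = 174 + 49×730 = 35944
Count = 49 − 39 + 1 = 11

11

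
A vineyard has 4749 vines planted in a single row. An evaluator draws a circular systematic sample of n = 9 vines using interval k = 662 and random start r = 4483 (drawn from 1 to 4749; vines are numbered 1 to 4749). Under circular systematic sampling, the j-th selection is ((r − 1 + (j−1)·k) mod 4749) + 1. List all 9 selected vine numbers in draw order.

Selection 1: 4483
Selection 2: 4483 + 662 = 5145 → 5145 − 4749 = 396
Selection 3: 396 + 662 = 1058
Selection 4: 1058 + 662 = 1720
Selection 5: 1720 + 662 = 2382
Selection 6: 2382 + 662 = 3044
Selection 7: 3044 + 662 = 3706
Selection 8: 3706 + 662 = 4368
Selection 9: 4368 + 662 = 5030 → 5030 − 4749 = 281

4483, 396, 1058, 1720, 2382, 3044, 3706, 4368, 281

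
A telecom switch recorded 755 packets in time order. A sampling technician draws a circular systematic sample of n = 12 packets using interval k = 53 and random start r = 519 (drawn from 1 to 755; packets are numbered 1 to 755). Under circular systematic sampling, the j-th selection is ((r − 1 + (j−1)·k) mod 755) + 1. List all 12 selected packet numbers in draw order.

Selection 1: 519
Selection 2: 519 + 53 = 572
Selection 3: 572 + 53 = 625
Selection 4: 625 + 53 = 678
Selection 5: 678 + 53 = 731
Selection 6: 731 + 53 = 784 → 784 − 755 = 29
Selection 7: 29 + 53 = 82
Selection 8: 82 + 53 = 135
Selection 9: 135 + 53 = 188
Selection 10: 188 + 53 = 241
Selection 11: 241 + 53 = 294
Selection 12: 294 + 53 = 347

519, 572, 625, 678, 731, 29, 82, 135, 188, 241, 294, 347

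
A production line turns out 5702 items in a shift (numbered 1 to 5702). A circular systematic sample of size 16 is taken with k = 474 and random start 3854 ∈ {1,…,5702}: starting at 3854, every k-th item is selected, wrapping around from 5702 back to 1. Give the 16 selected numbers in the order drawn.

Selection 1: 3854
Selection 2: 3854 + 474 = 4328
Selection 3: 4328 + 474 = 4802
Selection 4: 4802 + 474 = 5276
Selection 5: 5276 + 474 = 5750 → 5750 − 5702 = 48
Selection 6: 48 + 474 = 522
Selection 7: 522 + 474 = 996
Selection 8: 996 + 474 = 1470
Selection 9: 1470 + 474 = 1944
Selection 10: 1944 + 474 = 2418
Selection 11: 2418 + 474 = 2892
Selection 12: 2892 + 474 = 3366
Selection 13: 3366 + 474 = 3840
Selection 14: 3840 + 474 = 4314
Selection 15: 4314 + 474 = 4788
Selection 16: 4788 + 474 = 5262

3854, 4328, 4802, 5276, 48, 522, 996, 1470, 1944, 2418, 2892, 3366, 3840, 4314, 4788, 5262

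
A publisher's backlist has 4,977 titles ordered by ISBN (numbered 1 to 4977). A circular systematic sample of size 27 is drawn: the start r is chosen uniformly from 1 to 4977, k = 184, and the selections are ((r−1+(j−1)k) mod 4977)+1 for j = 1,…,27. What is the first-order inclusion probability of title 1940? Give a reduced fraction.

3/553

For each position j, as r ranges over 1…4977 the j-th selection hits every title exactly once, so title 1940 is selected for exactly 27 of the 4977 starts.
Inclusion probability = 27/4977 = 3/553.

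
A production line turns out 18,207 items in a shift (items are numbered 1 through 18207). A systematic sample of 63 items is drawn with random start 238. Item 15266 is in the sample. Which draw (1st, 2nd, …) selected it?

k = 18207/63 = 289
position = (15266 − 238)/289 + 1 = 15028/289 + 1 = 52 + 1 = 53

53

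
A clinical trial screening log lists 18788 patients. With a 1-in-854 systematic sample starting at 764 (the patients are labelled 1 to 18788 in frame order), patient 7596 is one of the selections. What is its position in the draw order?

9

k = 854
position = (7596 − 764)/854 + 1 = 6832/854 + 1 = 8 + 1 = 9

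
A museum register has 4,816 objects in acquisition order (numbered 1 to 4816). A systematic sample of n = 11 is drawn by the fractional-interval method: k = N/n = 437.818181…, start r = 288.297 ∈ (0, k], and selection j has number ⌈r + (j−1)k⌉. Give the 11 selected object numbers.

j=1: r + 0k = 288.297 → ⌈·⌉ = 289
j=2: r + 1k = 726.115181… → ⌈·⌉ = 727
j=3: r + 2k = 1163.933363… → ⌈·⌉ = 1164
j=4: r + 3k = 1601.751545… → ⌈·⌉ = 1602
j=5: r + 4k = 2039.569727… → ⌈·⌉ = 2040
j=6: r + 5k = 2477.387909… → ⌈·⌉ = 2478
j=7: r + 6k = 2915.206090… → ⌈·⌉ = 2916
j=8: r + 7k = 3353.024272… → ⌈·⌉ = 3354
j=9: r + 8k = 3790.842454… → ⌈·⌉ = 3791
j=10: r + 9k = 4228.660636… → ⌈·⌉ = 4229
j=11: r + 10k = 4666.478818… → ⌈·⌉ = 4667

289, 727, 1164, 1602, 2040, 2478, 2916, 3354, 3791, 4229, 4667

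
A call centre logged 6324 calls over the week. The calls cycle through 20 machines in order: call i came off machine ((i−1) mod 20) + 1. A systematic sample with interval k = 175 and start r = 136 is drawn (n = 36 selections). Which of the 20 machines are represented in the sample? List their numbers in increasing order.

Consecutive selections differ by k = 175, so their machine numbers differ by 175 mod 20 = 15.
gcd(175, 20) = 5, so the sample visits 20/5 = 4 distinct residues mod 20.
Start 136 is machine 16; the machines hit are 1, 6, 11, 16.

1, 6, 11, 16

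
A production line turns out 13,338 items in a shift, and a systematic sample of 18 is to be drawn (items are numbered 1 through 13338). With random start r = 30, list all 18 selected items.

30, 771, 1512, 2253, 2994, 3735, 4476, 5217, 5958, 6699, 7440, 8181, 8922, 9663, 10404, 11145, 11886, 12627

k = N/n = 13338/18 = 741
item 1: 30
item 2: 30 + 741 = 771
item 3: 771 + 741 = 1512
item 4: 1512 + 741 = 2253
item 5: 2253 + 741 = 2994
item 6: 2994 + 741 = 3735
item 7: 3735 + 741 = 4476
item 8: 4476 + 741 = 5217
item 9: 5217 + 741 = 5958
item 10: 5958 + 741 = 6699
item 11: 6699 + 741 = 7440
item 12: 7440 + 741 = 8181
item 13: 8181 + 741 = 8922
item 14: 8922 + 741 = 9663
item 15: 9663 + 741 = 10404
item 16: 10404 + 741 = 11145
item 17: 11145 + 741 = 11886
item 18: 11886 + 741 = 12627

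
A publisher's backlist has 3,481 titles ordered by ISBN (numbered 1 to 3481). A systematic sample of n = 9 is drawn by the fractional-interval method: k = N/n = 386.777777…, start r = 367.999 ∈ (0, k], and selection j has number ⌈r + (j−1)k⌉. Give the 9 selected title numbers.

368, 755, 1142, 1529, 1916, 2302, 2689, 3076, 3463

j=1: r + 0k = 367.999 → ⌈·⌉ = 368
j=2: r + 1k = 754.776777… → ⌈·⌉ = 755
j=3: r + 2k = 1141.554555… → ⌈·⌉ = 1142
j=4: r + 3k = 1528.332333… → ⌈·⌉ = 1529
j=5: r + 4k = 1915.110111… → ⌈·⌉ = 1916
j=6: r + 5k = 2301.887888… → ⌈·⌉ = 2302
j=7: r + 6k = 2688.665666… → ⌈·⌉ = 2689
j=8: r + 7k = 3075.443444… → ⌈·⌉ = 3076
j=9: r + 8k = 3462.221222… → ⌈·⌉ = 3463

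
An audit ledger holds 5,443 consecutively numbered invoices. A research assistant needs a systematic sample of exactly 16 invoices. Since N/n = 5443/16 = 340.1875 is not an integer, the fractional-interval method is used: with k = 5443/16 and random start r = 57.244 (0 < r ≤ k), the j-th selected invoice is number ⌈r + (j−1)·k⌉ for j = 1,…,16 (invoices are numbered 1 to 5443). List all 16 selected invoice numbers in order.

j=1: r + 0k = 57.244 → ⌈·⌉ = 58
j=2: r + 1k = 397.4315 → ⌈·⌉ = 398
j=3: r + 2k = 737.619 → ⌈·⌉ = 738
j=4: r + 3k = 1077.8065 → ⌈·⌉ = 1078
j=5: r + 4k = 1417.994 → ⌈·⌉ = 1418
j=6: r + 5k = 1758.1815 → ⌈·⌉ = 1759
j=7: r + 6k = 2098.369 → ⌈·⌉ = 2099
j=8: r + 7k = 2438.5565 → ⌈·⌉ = 2439
j=9: r + 8k = 2778.744 → ⌈·⌉ = 2779
j=10: r + 9k = 3118.9315 → ⌈·⌉ = 3119
j=11: r + 10k = 3459.119 → ⌈·⌉ = 3460
j=12: r + 11k = 3799.3065 → ⌈·⌉ = 3800
j=13: r + 12k = 4139.494 → ⌈·⌉ = 4140
j=14: r + 13k = 4479.6815 → ⌈·⌉ = 4480
j=15: r + 14k = 4819.869 → ⌈·⌉ = 4820
j=16: r + 15k = 5160.0565 → ⌈·⌉ = 5161

58, 398, 738, 1078, 1418, 1759, 2099, 2439, 2779, 3119, 3460, 3800, 4140, 4480, 4820, 5161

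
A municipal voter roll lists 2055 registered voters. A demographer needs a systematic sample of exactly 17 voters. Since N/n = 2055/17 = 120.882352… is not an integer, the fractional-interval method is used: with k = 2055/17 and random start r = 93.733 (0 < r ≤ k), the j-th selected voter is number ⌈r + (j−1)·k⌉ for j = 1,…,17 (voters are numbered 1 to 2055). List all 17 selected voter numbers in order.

j=1: r + 0k = 93.733 → ⌈·⌉ = 94
j=2: r + 1k = 214.615352… → ⌈·⌉ = 215
j=3: r + 2k = 335.497705… → ⌈·⌉ = 336
j=4: r + 3k = 456.380058… → ⌈·⌉ = 457
j=5: r + 4k = 577.262411… → ⌈·⌉ = 578
j=6: r + 5k = 698.144764… → ⌈·⌉ = 699
j=7: r + 6k = 819.027117… → ⌈·⌉ = 820
j=8: r + 7k = 939.909470… → ⌈·⌉ = 940
j=9: r + 8k = 1060.791823… → ⌈·⌉ = 1061
j=10: r + 9k = 1181.674176… → ⌈·⌉ = 1182
j=11: r + 10k = 1302.556529… → ⌈·⌉ = 1303
j=12: r + 11k = 1423.438882… → ⌈·⌉ = 1424
j=13: r + 12k = 1544.321235… → ⌈·⌉ = 1545
j=14: r + 13k = 1665.203588… → ⌈·⌉ = 1666
j=15: r + 14k = 1786.085941… → ⌈·⌉ = 1787
j=16: r + 15k = 1906.968294… → ⌈·⌉ = 1907
j=17: r + 16k = 2027.850647… → ⌈·⌉ = 2028

94, 215, 336, 457, 578, 699, 820, 940, 1061, 1182, 1303, 1424, 1545, 1666, 1787, 1907, 2028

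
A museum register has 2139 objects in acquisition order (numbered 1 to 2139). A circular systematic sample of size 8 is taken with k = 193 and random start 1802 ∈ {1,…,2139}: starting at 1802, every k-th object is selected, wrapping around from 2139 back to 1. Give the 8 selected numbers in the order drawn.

1802, 1995, 49, 242, 435, 628, 821, 1014

Selection 1: 1802
Selection 2: 1802 + 193 = 1995
Selection 3: 1995 + 193 = 2188 → 2188 − 2139 = 49
Selection 4: 49 + 193 = 242
Selection 5: 242 + 193 = 435
Selection 6: 435 + 193 = 628
Selection 7: 628 + 193 = 821
Selection 8: 821 + 193 = 1014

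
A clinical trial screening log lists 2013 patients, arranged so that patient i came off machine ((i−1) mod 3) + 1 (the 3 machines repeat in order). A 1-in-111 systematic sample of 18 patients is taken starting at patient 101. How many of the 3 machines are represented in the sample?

Consecutive selections differ by k = 111, so their machine numbers differ by 111 mod 3 = 0.
gcd(111, 3) = 3, so the sample visits 3/3 = 1 distinct residues mod 3.
Start 101 is machine 2; the machines hit are 2.

1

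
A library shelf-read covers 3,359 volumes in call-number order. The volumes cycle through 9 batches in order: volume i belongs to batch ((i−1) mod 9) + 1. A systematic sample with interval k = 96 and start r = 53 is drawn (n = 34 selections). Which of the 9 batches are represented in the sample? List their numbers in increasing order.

2, 5, 8

Consecutive selections differ by k = 96, so their batch numbers differ by 96 mod 9 = 6.
gcd(96, 9) = 3, so the sample visits 9/3 = 3 distinct residues mod 9.
Start 53 is batch 8; the batches hit are 2, 5, 8.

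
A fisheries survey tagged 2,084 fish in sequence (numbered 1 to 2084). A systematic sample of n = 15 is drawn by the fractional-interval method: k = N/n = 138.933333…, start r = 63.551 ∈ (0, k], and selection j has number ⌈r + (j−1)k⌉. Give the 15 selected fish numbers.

j=1: r + 0k = 63.551 → ⌈·⌉ = 64
j=2: r + 1k = 202.484333… → ⌈·⌉ = 203
j=3: r + 2k = 341.417666… → ⌈·⌉ = 342
j=4: r + 3k = 480.351 → ⌈·⌉ = 481
j=5: r + 4k = 619.284333… → ⌈·⌉ = 620
j=6: r + 5k = 758.217666… → ⌈·⌉ = 759
j=7: r + 6k = 897.151 → ⌈·⌉ = 898
j=8: r + 7k = 1036.084333… → ⌈·⌉ = 1037
j=9: r + 8k = 1175.017666… → ⌈·⌉ = 1176
j=10: r + 9k = 1313.951 → ⌈·⌉ = 1314
j=11: r + 10k = 1452.884333… → ⌈·⌉ = 1453
j=12: r + 11k = 1591.817666… → ⌈·⌉ = 1592
j=13: r + 12k = 1730.751 → ⌈·⌉ = 1731
j=14: r + 13k = 1869.684333… → ⌈·⌉ = 1870
j=15: r + 14k = 2008.617666… → ⌈·⌉ = 2009

64, 203, 342, 481, 620, 759, 898, 1037, 1176, 1314, 1453, 1592, 1731, 1870, 2009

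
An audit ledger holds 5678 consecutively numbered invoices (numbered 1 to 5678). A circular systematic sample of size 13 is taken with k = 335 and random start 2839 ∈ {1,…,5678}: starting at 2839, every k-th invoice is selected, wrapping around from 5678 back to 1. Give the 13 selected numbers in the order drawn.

Selection 1: 2839
Selection 2: 2839 + 335 = 3174
Selection 3: 3174 + 335 = 3509
Selection 4: 3509 + 335 = 3844
Selection 5: 3844 + 335 = 4179
Selection 6: 4179 + 335 = 4514
Selection 7: 4514 + 335 = 4849
Selection 8: 4849 + 335 = 5184
Selection 9: 5184 + 335 = 5519
Selection 10: 5519 + 335 = 5854 → 5854 − 5678 = 176
Selection 11: 176 + 335 = 511
Selection 12: 511 + 335 = 846
Selection 13: 846 + 335 = 1181

2839, 3174, 3509, 3844, 4179, 4514, 4849, 5184, 5519, 176, 511, 846, 1181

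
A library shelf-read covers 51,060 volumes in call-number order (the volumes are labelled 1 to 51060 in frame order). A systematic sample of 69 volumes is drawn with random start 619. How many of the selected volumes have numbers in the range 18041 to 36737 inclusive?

k = 51060/69 = 740
First selection ≥ 18041: 619 + ⌈(18041−619)/740⌉·740 = 619 + 24×740 = 18379
Last selection ≤ 36737: 619 + ⌊(36737−619)/740⌋·740 = 619 + 48×740 = 36139
Count = 48 − 24 + 1 = 25

25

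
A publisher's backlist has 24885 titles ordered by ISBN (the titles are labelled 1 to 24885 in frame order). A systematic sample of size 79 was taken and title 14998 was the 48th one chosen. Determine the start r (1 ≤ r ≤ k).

k = 24885/79 = 315
r = 14998 − (48−1)×315 = 14998 − 14805 = 193

193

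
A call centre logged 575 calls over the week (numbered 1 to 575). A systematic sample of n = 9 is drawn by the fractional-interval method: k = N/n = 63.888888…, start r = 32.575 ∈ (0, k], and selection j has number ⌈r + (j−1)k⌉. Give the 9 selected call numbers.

33, 97, 161, 225, 289, 353, 416, 480, 544

j=1: r + 0k = 32.575 → ⌈·⌉ = 33
j=2: r + 1k = 96.463888… → ⌈·⌉ = 97
j=3: r + 2k = 160.352777… → ⌈·⌉ = 161
j=4: r + 3k = 224.241666… → ⌈·⌉ = 225
j=5: r + 4k = 288.130555… → ⌈·⌉ = 289
j=6: r + 5k = 352.019444… → ⌈·⌉ = 353
j=7: r + 6k = 415.908333… → ⌈·⌉ = 416
j=8: r + 7k = 479.797222… → ⌈·⌉ = 480
j=9: r + 8k = 543.686111… → ⌈·⌉ = 544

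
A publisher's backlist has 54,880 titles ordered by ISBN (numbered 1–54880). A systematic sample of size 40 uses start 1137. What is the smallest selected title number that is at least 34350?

35437

k = 54880/40 = 1372
Steps past start: ⌈(34350 − 1137)/1372⌉ = ⌈33213/1372⌉ = 25
Selected title: 1137 + 25×1372 = 35437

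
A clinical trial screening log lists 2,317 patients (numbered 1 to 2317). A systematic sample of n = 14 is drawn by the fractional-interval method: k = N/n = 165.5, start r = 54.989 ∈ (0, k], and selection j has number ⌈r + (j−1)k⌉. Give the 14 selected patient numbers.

j=1: r + 0k = 54.989 → ⌈·⌉ = 55
j=2: r + 1k = 220.489 → ⌈·⌉ = 221
j=3: r + 2k = 385.989 → ⌈·⌉ = 386
j=4: r + 3k = 551.489 → ⌈·⌉ = 552
j=5: r + 4k = 716.989 → ⌈·⌉ = 717
j=6: r + 5k = 882.489 → ⌈·⌉ = 883
j=7: r + 6k = 1047.989 → ⌈·⌉ = 1048
j=8: r + 7k = 1213.489 → ⌈·⌉ = 1214
j=9: r + 8k = 1378.989 → ⌈·⌉ = 1379
j=10: r + 9k = 1544.489 → ⌈·⌉ = 1545
j=11: r + 10k = 1709.989 → ⌈·⌉ = 1710
j=12: r + 11k = 1875.489 → ⌈·⌉ = 1876
j=13: r + 12k = 2040.989 → ⌈·⌉ = 2041
j=14: r + 13k = 2206.489 → ⌈·⌉ = 2207

55, 221, 386, 552, 717, 883, 1048, 1214, 1379, 1545, 1710, 1876, 2041, 2207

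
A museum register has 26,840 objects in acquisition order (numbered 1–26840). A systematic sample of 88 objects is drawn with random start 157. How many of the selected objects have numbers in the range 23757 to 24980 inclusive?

k = 26840/88 = 305
First selection ≥ 23757: 157 + ⌈(23757−157)/305⌉·305 = 157 + 78×305 = 23947
Last selection ≤ 24980: 157 + ⌊(24980−157)/305⌋·305 = 157 + 81×305 = 24862
Count = 81 − 78 + 1 = 4

4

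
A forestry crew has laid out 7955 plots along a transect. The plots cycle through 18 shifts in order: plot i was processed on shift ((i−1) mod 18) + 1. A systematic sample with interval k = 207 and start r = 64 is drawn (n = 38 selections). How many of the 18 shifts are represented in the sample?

Consecutive selections differ by k = 207, so their shift numbers differ by 207 mod 18 = 9.
gcd(207, 18) = 9, so the sample visits 18/9 = 2 distinct residues mod 18.
Start 64 is shift 10; the shifts hit are 1, 10.

2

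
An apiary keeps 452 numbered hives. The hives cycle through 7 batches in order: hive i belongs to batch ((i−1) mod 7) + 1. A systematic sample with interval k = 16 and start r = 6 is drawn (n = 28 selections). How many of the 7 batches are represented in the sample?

Consecutive selections differ by k = 16, so their batch numbers differ by 16 mod 7 = 2.
gcd(16, 7) = 1, so the sample visits 7/1 = 7 distinct residues mod 7.
Start 6 is batch 6; the batches hit are 1, 2, 3, 4, 5, 6, 7.

7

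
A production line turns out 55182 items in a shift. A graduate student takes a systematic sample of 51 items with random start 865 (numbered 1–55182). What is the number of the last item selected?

k = 55182/51 = 1082
51st selection = r + (51−1)·k = 865 + 50×1082 = 865 + 54100 = 54965

54965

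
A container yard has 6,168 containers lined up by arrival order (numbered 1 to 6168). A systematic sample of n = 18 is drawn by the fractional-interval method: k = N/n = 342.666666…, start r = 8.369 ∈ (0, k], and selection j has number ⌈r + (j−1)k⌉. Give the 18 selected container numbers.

9, 352, 694, 1037, 1380, 1722, 2065, 2408, 2750, 3093, 3436, 3778, 4121, 4464, 4806, 5149, 5492, 5834

j=1: r + 0k = 8.369 → ⌈·⌉ = 9
j=2: r + 1k = 351.035666… → ⌈·⌉ = 352
j=3: r + 2k = 693.702333… → ⌈·⌉ = 694
j=4: r + 3k = 1036.369 → ⌈·⌉ = 1037
j=5: r + 4k = 1379.035666… → ⌈·⌉ = 1380
j=6: r + 5k = 1721.702333… → ⌈·⌉ = 1722
j=7: r + 6k = 2064.369 → ⌈·⌉ = 2065
j=8: r + 7k = 2407.035666… → ⌈·⌉ = 2408
j=9: r + 8k = 2749.702333… → ⌈·⌉ = 2750
j=10: r + 9k = 3092.369 → ⌈·⌉ = 3093
j=11: r + 10k = 3435.035666… → ⌈·⌉ = 3436
j=12: r + 11k = 3777.702333… → ⌈·⌉ = 3778
j=13: r + 12k = 4120.369 → ⌈·⌉ = 4121
j=14: r + 13k = 4463.035666… → ⌈·⌉ = 4464
j=15: r + 14k = 4805.702333… → ⌈·⌉ = 4806
j=16: r + 15k = 5148.369 → ⌈·⌉ = 5149
j=17: r + 16k = 5491.035666… → ⌈·⌉ = 5492
j=18: r + 17k = 5833.702333… → ⌈·⌉ = 5834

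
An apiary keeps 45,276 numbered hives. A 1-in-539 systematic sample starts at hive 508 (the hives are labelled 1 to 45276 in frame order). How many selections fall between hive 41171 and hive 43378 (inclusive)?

k = 539
First selection ≥ 41171: 508 + ⌈(41171−508)/539⌉·539 = 508 + 76×539 = 41472
Last selection ≤ 43378: 508 + ⌊(43378−508)/539⌋·539 = 508 + 79×539 = 43089
Count = 79 − 76 + 1 = 4

4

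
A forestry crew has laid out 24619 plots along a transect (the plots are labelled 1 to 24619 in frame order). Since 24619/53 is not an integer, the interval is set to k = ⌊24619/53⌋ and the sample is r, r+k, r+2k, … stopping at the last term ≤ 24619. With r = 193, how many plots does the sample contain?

53

k = ⌊24619/53⌋ = 464
Achieved size = ⌊(24619 − 193)/464⌋ + 1 = ⌊24426/464⌋ + 1 = 52 + 1 = 53
(last selection: 193 + 52×464 = 24321 ≤ 24619; next would be 24785 > 24619)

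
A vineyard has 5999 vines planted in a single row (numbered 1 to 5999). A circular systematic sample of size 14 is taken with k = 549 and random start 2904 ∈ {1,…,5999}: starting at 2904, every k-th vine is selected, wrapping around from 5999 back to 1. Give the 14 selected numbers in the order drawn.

Selection 1: 2904
Selection 2: 2904 + 549 = 3453
Selection 3: 3453 + 549 = 4002
Selection 4: 4002 + 549 = 4551
Selection 5: 4551 + 549 = 5100
Selection 6: 5100 + 549 = 5649
Selection 7: 5649 + 549 = 6198 → 6198 − 5999 = 199
Selection 8: 199 + 549 = 748
Selection 9: 748 + 549 = 1297
Selection 10: 1297 + 549 = 1846
Selection 11: 1846 + 549 = 2395
Selection 12: 2395 + 549 = 2944
Selection 13: 2944 + 549 = 3493
Selection 14: 3493 + 549 = 4042

2904, 3453, 4002, 4551, 5100, 5649, 199, 748, 1297, 1846, 2395, 2944, 3493, 4042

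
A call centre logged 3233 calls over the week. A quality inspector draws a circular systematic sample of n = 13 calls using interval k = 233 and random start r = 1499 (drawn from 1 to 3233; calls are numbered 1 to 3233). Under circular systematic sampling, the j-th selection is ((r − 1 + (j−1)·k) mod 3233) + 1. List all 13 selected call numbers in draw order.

Selection 1: 1499
Selection 2: 1499 + 233 = 1732
Selection 3: 1732 + 233 = 1965
Selection 4: 1965 + 233 = 2198
Selection 5: 2198 + 233 = 2431
Selection 6: 2431 + 233 = 2664
Selection 7: 2664 + 233 = 2897
Selection 8: 2897 + 233 = 3130
Selection 9: 3130 + 233 = 3363 → 3363 − 3233 = 130
Selection 10: 130 + 233 = 363
Selection 11: 363 + 233 = 596
Selection 12: 596 + 233 = 829
Selection 13: 829 + 233 = 1062

1499, 1732, 1965, 2198, 2431, 2664, 2897, 3130, 130, 363, 596, 829, 1062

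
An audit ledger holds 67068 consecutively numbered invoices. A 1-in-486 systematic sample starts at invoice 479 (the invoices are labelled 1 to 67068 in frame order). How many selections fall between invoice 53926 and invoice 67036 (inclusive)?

27

k = 486
First selection ≥ 53926: 479 + ⌈(53926−479)/486⌉·486 = 479 + 110×486 = 53939
Last selection ≤ 67036: 479 + ⌊(67036−479)/486⌋·486 = 479 + 136×486 = 66575
Count = 136 − 110 + 1 = 27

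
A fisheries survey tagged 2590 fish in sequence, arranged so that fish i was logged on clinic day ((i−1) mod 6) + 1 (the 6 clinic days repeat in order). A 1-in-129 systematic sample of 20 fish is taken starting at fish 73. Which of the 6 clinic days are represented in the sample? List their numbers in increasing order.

1, 4

Consecutive selections differ by k = 129, so their clinic day numbers differ by 129 mod 6 = 3.
gcd(129, 6) = 3, so the sample visits 6/3 = 2 distinct residues mod 6.
Start 73 is clinic day 1; the clinic days hit are 1, 4.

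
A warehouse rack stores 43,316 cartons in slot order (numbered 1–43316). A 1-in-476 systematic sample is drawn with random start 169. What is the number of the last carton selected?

k = 476
91st selection = r + (91−1)·k = 169 + 90×476 = 169 + 42840 = 43009

43009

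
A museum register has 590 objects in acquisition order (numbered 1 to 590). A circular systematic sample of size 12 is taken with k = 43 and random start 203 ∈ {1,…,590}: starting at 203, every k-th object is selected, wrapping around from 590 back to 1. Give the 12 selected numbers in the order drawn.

Selection 1: 203
Selection 2: 203 + 43 = 246
Selection 3: 246 + 43 = 289
Selection 4: 289 + 43 = 332
Selection 5: 332 + 43 = 375
Selection 6: 375 + 43 = 418
Selection 7: 418 + 43 = 461
Selection 8: 461 + 43 = 504
Selection 9: 504 + 43 = 547
Selection 10: 547 + 43 = 590
Selection 11: 590 + 43 = 633 → 633 − 590 = 43
Selection 12: 43 + 43 = 86

203, 246, 289, 332, 375, 418, 461, 504, 547, 590, 43, 86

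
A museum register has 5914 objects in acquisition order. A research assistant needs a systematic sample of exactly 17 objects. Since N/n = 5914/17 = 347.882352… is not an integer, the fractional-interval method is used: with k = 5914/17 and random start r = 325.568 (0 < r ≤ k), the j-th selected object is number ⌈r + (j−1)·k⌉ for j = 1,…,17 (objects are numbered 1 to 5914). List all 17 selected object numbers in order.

j=1: r + 0k = 325.568 → ⌈·⌉ = 326
j=2: r + 1k = 673.450352… → ⌈·⌉ = 674
j=3: r + 2k = 1021.332705… → ⌈·⌉ = 1022
j=4: r + 3k = 1369.215058… → ⌈·⌉ = 1370
j=5: r + 4k = 1717.097411… → ⌈·⌉ = 1718
j=6: r + 5k = 2064.979764… → ⌈·⌉ = 2065
j=7: r + 6k = 2412.862117… → ⌈·⌉ = 2413
j=8: r + 7k = 2760.744470… → ⌈·⌉ = 2761
j=9: r + 8k = 3108.626823… → ⌈·⌉ = 3109
j=10: r + 9k = 3456.509176… → ⌈·⌉ = 3457
j=11: r + 10k = 3804.391529… → ⌈·⌉ = 3805
j=12: r + 11k = 4152.273882… → ⌈·⌉ = 4153
j=13: r + 12k = 4500.156235… → ⌈·⌉ = 4501
j=14: r + 13k = 4848.038588… → ⌈·⌉ = 4849
j=15: r + 14k = 5195.920941… → ⌈·⌉ = 5196
j=16: r + 15k = 5543.803294… → ⌈·⌉ = 5544
j=17: r + 16k = 5891.685647… → ⌈·⌉ = 5892

326, 674, 1022, 1370, 1718, 2065, 2413, 2761, 3109, 3457, 3805, 4153, 4501, 4849, 5196, 5544, 5892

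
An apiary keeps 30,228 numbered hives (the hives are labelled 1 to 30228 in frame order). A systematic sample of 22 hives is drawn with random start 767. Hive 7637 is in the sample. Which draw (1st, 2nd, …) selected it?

6

k = 30228/22 = 1374
position = (7637 − 767)/1374 + 1 = 6870/1374 + 1 = 5 + 1 = 6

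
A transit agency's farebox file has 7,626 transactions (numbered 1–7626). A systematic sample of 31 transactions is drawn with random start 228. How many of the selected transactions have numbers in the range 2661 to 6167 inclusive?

15

k = 7626/31 = 246
First selection ≥ 2661: 228 + ⌈(2661−228)/246⌉·246 = 228 + 10×246 = 2688
Last selection ≤ 6167: 228 + ⌊(6167−228)/246⌋·246 = 228 + 24×246 = 6132
Count = 24 − 10 + 1 = 15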